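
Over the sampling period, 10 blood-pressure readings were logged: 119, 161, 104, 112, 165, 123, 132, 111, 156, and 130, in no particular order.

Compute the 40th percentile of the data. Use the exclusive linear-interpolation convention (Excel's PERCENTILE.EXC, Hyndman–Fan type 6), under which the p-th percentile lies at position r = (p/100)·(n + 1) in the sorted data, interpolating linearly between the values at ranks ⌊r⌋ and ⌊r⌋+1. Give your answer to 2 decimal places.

120.60

Sorted: 104, 111, 112, 119, 123, 130, 132, 156, 161, 165.
n = 10.
r = (40/100)·(10 + 1) = 4.4.
Rank 4 is 119 and rank 5 is 123.
Interpolate: 119 + 0.4·(123 − 119) = 119 + 0.4·4 = 120.6.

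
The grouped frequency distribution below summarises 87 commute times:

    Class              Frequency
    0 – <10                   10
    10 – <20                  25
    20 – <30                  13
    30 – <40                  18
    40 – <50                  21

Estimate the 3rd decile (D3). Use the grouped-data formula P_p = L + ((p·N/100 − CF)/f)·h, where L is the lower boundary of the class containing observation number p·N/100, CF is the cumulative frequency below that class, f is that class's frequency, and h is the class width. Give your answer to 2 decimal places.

16.44

N = 87; target position k = 30/100 · 87 = 26.1.
Cumulative frequencies: 10, 35, 48, 66, 87.
Observation 26.1 falls in the class 10 – <20.
L = 10, CF = 10, f = 25, h = 10.
P30 = 10 + ((26.1 − 10)/25)·10 = 10 + 6.44 = 16.44.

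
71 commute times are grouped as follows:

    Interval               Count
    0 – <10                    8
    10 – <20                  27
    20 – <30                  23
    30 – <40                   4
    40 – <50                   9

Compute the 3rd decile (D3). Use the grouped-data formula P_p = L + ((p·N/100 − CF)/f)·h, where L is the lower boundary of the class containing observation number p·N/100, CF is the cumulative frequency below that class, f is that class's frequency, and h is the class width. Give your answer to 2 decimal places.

14.93

N = 71; target position k = 30/100 · 71 = 21.3.
Cumulative frequencies: 8, 35, 58, 62, 71.
Observation 21.3 falls in the class 10 – <20.
L = 10, CF = 8, f = 27, h = 10.
P30 = 10 + ((21.3 − 8)/27)·10 = 10 + 4.92593 = 14.9259.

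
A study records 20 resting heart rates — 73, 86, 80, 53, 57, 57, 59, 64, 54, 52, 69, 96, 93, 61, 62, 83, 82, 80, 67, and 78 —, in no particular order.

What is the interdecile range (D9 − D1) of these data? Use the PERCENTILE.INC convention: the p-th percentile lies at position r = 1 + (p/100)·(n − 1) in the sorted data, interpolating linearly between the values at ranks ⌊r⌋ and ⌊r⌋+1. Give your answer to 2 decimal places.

Sorted: 52, 53, 54, 57, 57, 59, 61, 62, 64, 67, 69, 73, 78, 80, 80, 82, 83, 86, 93, 96.
n = 20.
P10: r = 2.9; ranks 2–3 are 53, 54; interpolating gives 53.9.
P90: r = 18.1; ranks 18–19 are 86, 93; interpolating gives 86.7.
Difference: 86.7 − 53.9 = 32.8.

32.80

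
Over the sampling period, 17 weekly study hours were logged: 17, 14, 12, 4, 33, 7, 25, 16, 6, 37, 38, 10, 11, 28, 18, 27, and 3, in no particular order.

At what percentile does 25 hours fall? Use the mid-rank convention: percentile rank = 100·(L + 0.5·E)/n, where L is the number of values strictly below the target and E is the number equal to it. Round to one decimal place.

67.6

Sorted: 3, 4, 6, 7, 10, 11, 12, 14, 16, 17, 18, 25, 27, 28, 33, 37, 38.
Count below 25: L = 11; count equal: E = 1; n = 17.
Percentile rank = 100·(11 + 0.5·1)/17 = 100·11.5/17 = 67.65.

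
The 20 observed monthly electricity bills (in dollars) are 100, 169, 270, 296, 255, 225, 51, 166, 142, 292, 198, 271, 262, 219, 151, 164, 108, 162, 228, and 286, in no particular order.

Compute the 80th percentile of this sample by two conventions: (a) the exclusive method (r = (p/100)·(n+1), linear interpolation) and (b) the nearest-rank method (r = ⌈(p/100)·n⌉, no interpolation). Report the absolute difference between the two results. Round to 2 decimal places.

0.80

Sorted: 51, 100, 108, 142, 151, 162, 164, 166, 169, 198, 219, 225, 228, 255, 262, 270, 271, 286, 292, 296.
n = 20.
(a) r = 16.8; between ranks 16 (270) and 17 (271): 270.8.
(b) the nearest-rank method: rank 16 → 270.
|270.8 − 270| = 0.8.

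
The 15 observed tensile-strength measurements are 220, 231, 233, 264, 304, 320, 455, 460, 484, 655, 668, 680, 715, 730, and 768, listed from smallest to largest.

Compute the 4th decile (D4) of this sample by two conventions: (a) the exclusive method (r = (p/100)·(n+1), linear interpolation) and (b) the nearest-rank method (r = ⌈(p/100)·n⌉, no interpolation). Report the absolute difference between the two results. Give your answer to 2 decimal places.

54.00

n = 15.
(a) r = 6.4; between ranks 6 (320) and 7 (455): 374.
(b) the nearest-rank method: rank 6 → 320.
|374 − 320| = 54.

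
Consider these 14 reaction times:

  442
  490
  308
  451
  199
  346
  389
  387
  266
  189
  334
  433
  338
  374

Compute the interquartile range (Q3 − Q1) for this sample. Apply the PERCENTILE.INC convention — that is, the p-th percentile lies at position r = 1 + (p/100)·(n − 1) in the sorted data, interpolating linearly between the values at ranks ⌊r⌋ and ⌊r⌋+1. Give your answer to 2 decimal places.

107.50

Sorted: 189, 199, 266, 308, 334, 338, 346, 374, 387, 389, 433, 442, 451, 490.
n = 14.
P25: r = 4.25; ranks 4–5 are 308, 334; interpolating gives 314.5.
P75: r = 10.75; ranks 10–11 are 389, 433; interpolating gives 422.
Difference: 422 − 314.5 = 107.5.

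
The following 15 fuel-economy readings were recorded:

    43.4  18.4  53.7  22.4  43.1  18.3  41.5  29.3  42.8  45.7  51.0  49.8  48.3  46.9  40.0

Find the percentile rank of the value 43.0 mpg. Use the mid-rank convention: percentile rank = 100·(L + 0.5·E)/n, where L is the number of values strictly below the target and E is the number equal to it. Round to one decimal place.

46.7

Sorted: 18.3, 18.4, 22.4, 29.3, 40.0, 41.5, 42.8, 43.1, 43.4, 45.7, 46.9, 48.3, 49.8, 51.0, 53.7.
Count below 43.0: L = 7; count equal: E = 0; n = 15.
Percentile rank = 100·(7 + 0.5·0)/15 = 100·7/15 = 46.67.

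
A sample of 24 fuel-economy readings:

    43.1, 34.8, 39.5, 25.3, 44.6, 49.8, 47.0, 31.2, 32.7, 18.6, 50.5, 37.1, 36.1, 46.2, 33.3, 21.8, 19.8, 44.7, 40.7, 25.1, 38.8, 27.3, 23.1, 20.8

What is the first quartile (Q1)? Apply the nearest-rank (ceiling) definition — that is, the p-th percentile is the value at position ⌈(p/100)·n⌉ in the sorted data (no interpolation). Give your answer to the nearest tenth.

Sorted: 18.6, 19.8, 20.8, 21.8, 23.1, 25.1, 25.3, 27.3, 31.2, 32.7, 33.3, 34.8, 36.1, 37.1, 38.8, 39.5, 40.7, 43.1, 44.6, 44.7, 46.2, 47.0, 49.8, 50.5.
n = 24.
Position = ⌈25/100 · 24⌉ = ⌈6⌉ = 6.
The value at rank 6 is 25.1.

25.1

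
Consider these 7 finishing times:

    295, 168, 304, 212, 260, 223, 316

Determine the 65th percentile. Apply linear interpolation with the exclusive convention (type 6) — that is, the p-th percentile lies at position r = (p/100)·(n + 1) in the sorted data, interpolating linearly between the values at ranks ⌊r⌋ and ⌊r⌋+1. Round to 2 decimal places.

Sorted: 168, 212, 223, 260, 295, 304, 316.
n = 7.
r = (65/100)·(7 + 1) = 5.2.
Rank 5 is 295 and rank 6 is 304.
Interpolate: 295 + 0.2·(304 − 295) = 295 + 0.2·9 = 296.8.

296.80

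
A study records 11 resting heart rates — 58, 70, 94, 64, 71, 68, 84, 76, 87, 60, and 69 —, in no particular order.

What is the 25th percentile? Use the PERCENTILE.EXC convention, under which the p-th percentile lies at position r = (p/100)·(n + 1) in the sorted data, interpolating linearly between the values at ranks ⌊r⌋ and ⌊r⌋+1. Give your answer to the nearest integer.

64

Sorted: 58, 60, 64, 68, 69, 70, 71, 76, 84, 87, 94.
n = 11.
r = (25/100)·(11 + 1) = 3.
r is an integer, so P25 is the value at rank 3: 64.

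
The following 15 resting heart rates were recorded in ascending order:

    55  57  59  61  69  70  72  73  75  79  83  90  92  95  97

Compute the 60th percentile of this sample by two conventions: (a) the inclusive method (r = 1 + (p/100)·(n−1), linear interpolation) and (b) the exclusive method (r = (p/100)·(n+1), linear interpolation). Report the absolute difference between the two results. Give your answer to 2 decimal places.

0.80

n = 15.
(a) r = 9.4; between ranks 9 (75) and 10 (79): 76.6.
(b) r = 9.6; between ranks 9 (75) and 10 (79): 77.4.
|76.6 − 77.4| = 0.8.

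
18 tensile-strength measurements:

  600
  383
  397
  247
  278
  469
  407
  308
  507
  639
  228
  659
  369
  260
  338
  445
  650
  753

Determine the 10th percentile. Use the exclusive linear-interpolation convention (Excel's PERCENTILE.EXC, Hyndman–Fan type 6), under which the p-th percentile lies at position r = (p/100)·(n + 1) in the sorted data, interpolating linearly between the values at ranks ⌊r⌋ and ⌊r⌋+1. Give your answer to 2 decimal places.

245.10

Sorted: 228, 247, 260, 278, 308, 338, 369, 383, 397, 407, 445, 469, 507, 600, 639, 650, 659, 753.
n = 18.
r = (10/100)·(18 + 1) = 1.9.
Rank 1 is 228 and rank 2 is 247.
Interpolate: 228 + 0.9·(247 − 228) = 228 + 0.9·19 = 245.1.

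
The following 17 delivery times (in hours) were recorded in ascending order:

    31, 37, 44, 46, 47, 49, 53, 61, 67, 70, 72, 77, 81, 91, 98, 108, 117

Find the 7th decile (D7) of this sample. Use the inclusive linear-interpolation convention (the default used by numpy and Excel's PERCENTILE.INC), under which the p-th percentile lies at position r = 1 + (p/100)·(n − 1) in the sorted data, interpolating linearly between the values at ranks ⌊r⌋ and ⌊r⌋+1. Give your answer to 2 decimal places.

77.80

n = 17.
r = 1 + (70/100)·(17 − 1) = 1 + 11.2 = 12.2.
Rank 12 is 77 and rank 13 is 81.
Interpolate: 77 + 0.2·(81 − 77) = 77 + 0.2·4 = 77.8.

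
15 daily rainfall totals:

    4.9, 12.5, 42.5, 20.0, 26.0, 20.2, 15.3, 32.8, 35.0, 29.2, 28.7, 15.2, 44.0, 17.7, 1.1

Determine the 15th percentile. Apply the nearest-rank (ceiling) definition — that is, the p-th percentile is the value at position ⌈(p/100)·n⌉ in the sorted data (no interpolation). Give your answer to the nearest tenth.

Sorted: 1.1, 4.9, 12.5, 15.2, 15.3, 17.7, 20.0, 20.2, 26.0, 28.7, 29.2, 32.8, 35.0, 42.5, 44.0.
n = 15.
Position = ⌈15/100 · 15⌉ = ⌈2.25⌉ = 3.
The value at rank 3 is 12.5.

12.5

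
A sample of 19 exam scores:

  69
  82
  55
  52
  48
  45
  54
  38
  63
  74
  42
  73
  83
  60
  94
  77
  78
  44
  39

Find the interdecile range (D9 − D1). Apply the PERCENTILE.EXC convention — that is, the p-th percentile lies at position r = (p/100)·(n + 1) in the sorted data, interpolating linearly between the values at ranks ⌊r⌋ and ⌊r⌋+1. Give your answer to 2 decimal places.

44.00

Sorted: 38, 39, 42, 44, 45, 48, 52, 54, 55, 60, 63, 69, 73, 74, 77, 78, 82, 83, 94.
n = 19.
P10: r = 2 (integer) → 39.
P90: r = 18 (integer) → 83.
Difference: 83 − 39 = 44.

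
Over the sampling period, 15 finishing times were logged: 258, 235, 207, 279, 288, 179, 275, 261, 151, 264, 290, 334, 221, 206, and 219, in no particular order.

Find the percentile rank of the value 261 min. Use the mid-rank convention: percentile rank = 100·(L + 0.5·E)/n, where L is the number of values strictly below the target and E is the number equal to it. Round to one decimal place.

56.7

Sorted: 151, 179, 206, 207, 219, 221, 235, 258, 261, 264, 275, 279, 288, 290, 334.
Count below 261: L = 8; count equal: E = 1; n = 15.
Percentile rank = 100·(8 + 0.5·1)/15 = 100·8.5/15 = 56.67.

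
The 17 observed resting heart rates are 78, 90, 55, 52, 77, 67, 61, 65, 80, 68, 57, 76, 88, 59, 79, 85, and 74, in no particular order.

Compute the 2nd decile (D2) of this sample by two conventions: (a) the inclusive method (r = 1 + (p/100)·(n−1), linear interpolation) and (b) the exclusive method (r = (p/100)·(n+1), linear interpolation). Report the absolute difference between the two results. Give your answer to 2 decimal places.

1.20

Sorted: 52, 55, 57, 59, 61, 65, 67, 68, 74, 76, 77, 78, 79, 80, 85, 88, 90.
n = 17.
(a) r = 4.2; between ranks 4 (59) and 5 (61): 59.4.
(b) r = 3.6; between ranks 3 (57) and 4 (59): 58.2.
|59.4 − 58.2| = 1.2.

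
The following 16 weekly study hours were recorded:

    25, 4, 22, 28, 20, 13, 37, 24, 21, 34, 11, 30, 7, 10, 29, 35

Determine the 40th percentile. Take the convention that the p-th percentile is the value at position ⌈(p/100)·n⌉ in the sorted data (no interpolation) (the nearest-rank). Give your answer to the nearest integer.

21

Sorted: 4, 7, 10, 11, 13, 20, 21, 22, 24, 25, 28, 29, 30, 34, 35, 37.
n = 16.
Position = ⌈40/100 · 16⌉ = ⌈6.4⌉ = 7.
The value at rank 7 is 21.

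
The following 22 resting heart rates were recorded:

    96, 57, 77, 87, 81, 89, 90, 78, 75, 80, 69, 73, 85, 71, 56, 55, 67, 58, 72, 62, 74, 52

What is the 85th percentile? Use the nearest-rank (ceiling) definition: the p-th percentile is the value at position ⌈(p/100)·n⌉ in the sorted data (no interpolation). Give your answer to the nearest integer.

87

Sorted: 52, 55, 56, 57, 58, 62, 67, 69, 71, 72, 73, 74, 75, 77, 78, 80, 81, 85, 87, 89, 90, 96.
n = 22.
Position = ⌈85/100 · 22⌉ = ⌈18.7⌉ = 19.
The value at rank 19 is 87.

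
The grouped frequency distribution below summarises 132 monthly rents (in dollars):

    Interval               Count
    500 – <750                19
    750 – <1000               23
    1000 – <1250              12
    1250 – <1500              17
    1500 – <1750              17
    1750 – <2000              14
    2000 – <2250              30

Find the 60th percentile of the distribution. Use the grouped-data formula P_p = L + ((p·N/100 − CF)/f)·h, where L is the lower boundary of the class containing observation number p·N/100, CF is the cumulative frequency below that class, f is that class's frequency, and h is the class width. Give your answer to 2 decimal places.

1620.59

N = 132; target position k = 60/100 · 132 = 79.2.
Cumulative frequencies: 19, 42, 54, 71, 88, 102, 132.
Observation 79.2 falls in the class 1500 – <1750.
L = 1500, CF = 71, f = 17, h = 250.
P60 = 1500 + ((79.2 − 71)/17)·250 = 1500 + 120.588 = 1620.59.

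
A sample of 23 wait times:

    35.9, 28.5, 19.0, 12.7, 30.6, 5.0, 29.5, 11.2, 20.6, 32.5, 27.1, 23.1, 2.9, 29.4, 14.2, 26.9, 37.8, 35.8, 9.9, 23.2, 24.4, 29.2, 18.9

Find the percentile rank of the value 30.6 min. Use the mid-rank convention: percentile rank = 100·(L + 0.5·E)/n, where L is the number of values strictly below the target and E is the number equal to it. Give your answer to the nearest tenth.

80.4

Sorted: 2.9, 5.0, 9.9, 11.2, 12.7, 14.2, 18.9, 19.0, 20.6, 23.1, 23.2, 24.4, 26.9, 27.1, 28.5, 29.2, 29.4, 29.5, 30.6, 32.5, 35.8, 35.9, 37.8.
Count below 30.6: L = 18; count equal: E = 1; n = 23.
Percentile rank = 100·(18 + 0.5·1)/23 = 100·18.5/23 = 80.43.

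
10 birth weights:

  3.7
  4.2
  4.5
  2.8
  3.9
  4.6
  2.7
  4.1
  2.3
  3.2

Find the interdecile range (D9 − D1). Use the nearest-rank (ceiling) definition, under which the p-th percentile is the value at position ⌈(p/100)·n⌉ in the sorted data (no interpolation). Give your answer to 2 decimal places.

2.20

Sorted: 2.3, 2.7, 2.8, 3.2, 3.7, 3.9, 4.1, 4.2, 4.5, 4.6.
n = 10.
P10: rank ⌈10/100·10⌉ = 1 → 2.3.
P90: rank ⌈90/100·10⌉ = 9 → 4.5.
Difference: 4.5 − 2.3 = 2.2.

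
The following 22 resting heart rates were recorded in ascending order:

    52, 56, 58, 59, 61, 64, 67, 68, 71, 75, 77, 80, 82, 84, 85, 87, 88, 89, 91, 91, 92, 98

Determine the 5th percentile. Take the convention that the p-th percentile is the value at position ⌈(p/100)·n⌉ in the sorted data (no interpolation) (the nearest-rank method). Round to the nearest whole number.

56

n = 22.
Position = ⌈5/100 · 22⌉ = ⌈1.1⌉ = 2.
The value at rank 2 is 56.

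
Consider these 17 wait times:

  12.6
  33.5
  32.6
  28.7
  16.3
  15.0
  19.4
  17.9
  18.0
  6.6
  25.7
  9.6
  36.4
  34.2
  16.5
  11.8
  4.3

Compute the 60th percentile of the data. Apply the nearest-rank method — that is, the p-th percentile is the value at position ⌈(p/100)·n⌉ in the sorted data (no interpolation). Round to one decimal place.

Sorted: 4.3, 6.6, 9.6, 11.8, 12.6, 15.0, 16.3, 16.5, 17.9, 18.0, 19.4, 25.7, 28.7, 32.6, 33.5, 34.2, 36.4.
n = 17.
Position = ⌈60/100 · 17⌉ = ⌈10.2⌉ = 11.
The value at rank 11 is 19.4.

19.4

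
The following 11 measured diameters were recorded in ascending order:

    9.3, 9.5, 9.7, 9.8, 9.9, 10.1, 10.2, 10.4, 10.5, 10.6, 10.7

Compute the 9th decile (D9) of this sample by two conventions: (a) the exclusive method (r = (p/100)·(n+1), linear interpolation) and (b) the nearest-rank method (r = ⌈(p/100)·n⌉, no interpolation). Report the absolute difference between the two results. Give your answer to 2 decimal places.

0.08

n = 11.
(a) r = 10.8; between ranks 10 (10.6) and 11 (10.7): 10.68.
(b) the nearest-rank method: rank 10 → 10.6.
|10.68 − 10.6| = 0.08.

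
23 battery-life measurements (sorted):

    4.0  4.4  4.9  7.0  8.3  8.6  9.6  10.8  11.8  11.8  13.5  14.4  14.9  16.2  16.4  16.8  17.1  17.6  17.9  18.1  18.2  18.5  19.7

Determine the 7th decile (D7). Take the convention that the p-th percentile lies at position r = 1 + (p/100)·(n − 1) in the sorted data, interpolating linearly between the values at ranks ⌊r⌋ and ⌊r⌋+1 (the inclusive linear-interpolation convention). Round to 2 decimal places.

16.92

n = 23.
r = 1 + (70/100)·(23 − 1) = 1 + 15.4 = 16.4.
Rank 16 is 16.8 and rank 17 is 17.1.
Interpolate: 16.8 + 0.4·(17.1 − 16.8) = 16.8 + 0.4·0.3 = 16.92.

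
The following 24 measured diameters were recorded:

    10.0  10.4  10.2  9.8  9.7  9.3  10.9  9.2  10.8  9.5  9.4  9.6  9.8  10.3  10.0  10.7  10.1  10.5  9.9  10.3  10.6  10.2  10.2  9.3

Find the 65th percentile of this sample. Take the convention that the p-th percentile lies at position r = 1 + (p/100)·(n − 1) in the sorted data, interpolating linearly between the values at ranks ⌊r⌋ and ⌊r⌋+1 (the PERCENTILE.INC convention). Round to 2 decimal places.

10.20

Sorted: 9.2, 9.3, 9.3, 9.4, 9.5, 9.6, 9.7, 9.8, 9.8, 9.9, 10.0, 10.0, 10.1, 10.2, 10.2, 10.2, 10.3, 10.3, 10.4, 10.5, 10.6, 10.7, 10.8, 10.9.
n = 24.
r = 1 + (65/100)·(24 − 1) = 1 + 14.95 = 15.95.
Rank 15 is 10.2 and rank 16 is 10.2.
Interpolate: 10.2 + 0.95·(10.2 − 10.2) = 10.2 + 0.95·0 = 10.2.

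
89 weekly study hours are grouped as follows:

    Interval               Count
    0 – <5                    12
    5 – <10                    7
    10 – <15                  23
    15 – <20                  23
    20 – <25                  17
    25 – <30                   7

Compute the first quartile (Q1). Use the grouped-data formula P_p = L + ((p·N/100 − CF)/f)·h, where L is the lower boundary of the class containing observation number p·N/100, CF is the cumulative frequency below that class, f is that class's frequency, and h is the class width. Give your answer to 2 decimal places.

N = 89; target position k = 25/100 · 89 = 22.25.
Cumulative frequencies: 12, 19, 42, 65, 82, 89.
Observation 22.25 falls in the class 10 – <15.
L = 10, CF = 19, f = 23, h = 5.
P25 = 10 + ((22.25 − 19)/23)·5 = 10 + 0.706522 = 10.7065.

10.71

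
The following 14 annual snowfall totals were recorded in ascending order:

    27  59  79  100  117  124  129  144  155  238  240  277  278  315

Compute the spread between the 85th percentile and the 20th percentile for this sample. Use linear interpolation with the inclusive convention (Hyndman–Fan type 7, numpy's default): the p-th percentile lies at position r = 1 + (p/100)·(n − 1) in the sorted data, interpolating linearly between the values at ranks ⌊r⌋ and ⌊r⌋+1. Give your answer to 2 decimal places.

185.45

n = 14.
P20: r = 3.6; ranks 3–4 are 79, 100; interpolating gives 91.6.
P85: r = 12.05; ranks 12–13 are 277, 278; interpolating gives 277.05.
Difference: 277.05 − 91.6 = 185.45.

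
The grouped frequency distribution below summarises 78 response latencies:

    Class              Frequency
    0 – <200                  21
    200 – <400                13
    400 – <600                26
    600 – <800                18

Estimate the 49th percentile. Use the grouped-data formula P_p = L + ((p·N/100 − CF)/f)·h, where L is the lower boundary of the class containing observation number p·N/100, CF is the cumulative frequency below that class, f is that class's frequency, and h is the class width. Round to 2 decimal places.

432.46

N = 78; target position k = 49/100 · 78 = 38.22.
Cumulative frequencies: 21, 34, 60, 78.
Observation 38.22 falls in the class 400 – <600.
L = 400, CF = 34, f = 26, h = 200.
P49 = 400 + ((38.22 − 34)/26)·200 = 400 + 32.4615 = 432.462.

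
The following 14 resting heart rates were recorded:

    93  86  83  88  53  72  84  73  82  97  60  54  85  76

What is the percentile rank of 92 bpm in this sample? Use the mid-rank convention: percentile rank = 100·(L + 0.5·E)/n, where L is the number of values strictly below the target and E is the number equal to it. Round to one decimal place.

Sorted: 53, 54, 60, 72, 73, 76, 82, 83, 84, 85, 86, 88, 93, 97.
Count below 92: L = 12; count equal: E = 0; n = 14.
Percentile rank = 100·(12 + 0.5·0)/14 = 100·12/14 = 85.71.

85.7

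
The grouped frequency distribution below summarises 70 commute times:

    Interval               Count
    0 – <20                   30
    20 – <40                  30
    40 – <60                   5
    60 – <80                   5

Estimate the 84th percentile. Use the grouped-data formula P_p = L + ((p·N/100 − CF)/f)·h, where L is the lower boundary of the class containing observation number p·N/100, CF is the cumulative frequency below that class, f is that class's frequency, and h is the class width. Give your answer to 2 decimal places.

39.20

N = 70; target position k = 84/100 · 70 = 58.8.
Cumulative frequencies: 30, 60, 65, 70.
Observation 58.8 falls in the class 20 – <40.
L = 20, CF = 30, f = 30, h = 20.
P84 = 20 + ((58.8 − 30)/30)·20 = 20 + 19.2 = 39.2.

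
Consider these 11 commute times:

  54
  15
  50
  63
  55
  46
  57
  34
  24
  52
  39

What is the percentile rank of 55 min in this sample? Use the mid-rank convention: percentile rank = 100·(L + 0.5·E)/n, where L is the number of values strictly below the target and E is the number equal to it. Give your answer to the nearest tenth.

Sorted: 15, 24, 34, 39, 46, 50, 52, 54, 55, 57, 63.
Count below 55: L = 8; count equal: E = 1; n = 11.
Percentile rank = 100·(8 + 0.5·1)/11 = 100·8.5/11 = 77.27.

77.3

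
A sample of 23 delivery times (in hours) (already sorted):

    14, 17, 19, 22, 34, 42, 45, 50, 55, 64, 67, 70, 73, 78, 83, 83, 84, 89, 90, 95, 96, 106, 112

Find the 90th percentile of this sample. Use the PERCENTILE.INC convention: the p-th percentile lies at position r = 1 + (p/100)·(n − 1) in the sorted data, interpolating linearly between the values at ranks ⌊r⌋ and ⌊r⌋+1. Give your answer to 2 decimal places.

95.80

n = 23.
r = 1 + (90/100)·(23 − 1) = 1 + 19.8 = 20.8.
Rank 20 is 95 and rank 21 is 96.
Interpolate: 95 + 0.8·(96 − 95) = 95 + 0.8·1 = 95.8.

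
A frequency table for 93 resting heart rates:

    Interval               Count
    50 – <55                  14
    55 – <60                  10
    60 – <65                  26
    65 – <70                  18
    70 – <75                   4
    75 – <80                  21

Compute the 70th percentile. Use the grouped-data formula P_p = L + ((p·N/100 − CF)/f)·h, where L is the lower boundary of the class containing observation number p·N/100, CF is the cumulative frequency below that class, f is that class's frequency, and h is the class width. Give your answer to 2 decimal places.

N = 93; target position k = 70/100 · 93 = 65.1.
Cumulative frequencies: 14, 24, 50, 68, 72, 93.
Observation 65.1 falls in the class 65 – <70.
L = 65, CF = 50, f = 18, h = 5.
P70 = 65 + ((65.1 − 50)/18)·5 = 65 + 4.19444 = 69.1944.

69.19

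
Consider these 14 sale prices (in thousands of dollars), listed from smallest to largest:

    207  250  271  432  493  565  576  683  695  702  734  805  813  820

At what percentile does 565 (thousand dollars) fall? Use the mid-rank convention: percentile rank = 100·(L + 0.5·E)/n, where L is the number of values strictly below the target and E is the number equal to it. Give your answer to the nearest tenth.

Count below 565: L = 5; count equal: E = 1; n = 14.
Percentile rank = 100·(5 + 0.5·1)/14 = 100·5.5/14 = 39.29.

39.3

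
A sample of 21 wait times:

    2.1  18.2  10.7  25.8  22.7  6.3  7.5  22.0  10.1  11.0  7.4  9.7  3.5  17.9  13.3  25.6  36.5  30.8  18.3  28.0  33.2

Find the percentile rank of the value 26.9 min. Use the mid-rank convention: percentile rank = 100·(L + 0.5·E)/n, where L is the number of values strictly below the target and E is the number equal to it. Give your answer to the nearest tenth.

Sorted: 2.1, 3.5, 6.3, 7.4, 7.5, 9.7, 10.1, 10.7, 11.0, 13.3, 17.9, 18.2, 18.3, 22.0, 22.7, 25.6, 25.8, 28.0, 30.8, 33.2, 36.5.
Count below 26.9: L = 17; count equal: E = 0; n = 21.
Percentile rank = 100·(17 + 0.5·0)/21 = 100·17/21 = 80.95.

81.0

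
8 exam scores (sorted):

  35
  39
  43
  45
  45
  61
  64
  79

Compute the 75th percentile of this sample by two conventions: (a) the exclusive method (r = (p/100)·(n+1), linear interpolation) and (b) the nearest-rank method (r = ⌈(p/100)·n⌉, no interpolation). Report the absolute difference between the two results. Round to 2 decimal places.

n = 8.
(a) r = 6.75; between ranks 6 (61) and 7 (64): 63.25.
(b) the nearest-rank method: rank 6 → 61.
|63.25 − 61| = 2.25.

2.25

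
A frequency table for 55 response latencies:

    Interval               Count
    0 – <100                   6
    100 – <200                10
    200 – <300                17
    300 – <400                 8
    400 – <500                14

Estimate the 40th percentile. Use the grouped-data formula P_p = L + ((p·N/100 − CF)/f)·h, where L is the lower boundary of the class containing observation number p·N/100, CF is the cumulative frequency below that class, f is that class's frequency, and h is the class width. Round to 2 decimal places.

N = 55; target position k = 40/100 · 55 = 22.
Cumulative frequencies: 6, 16, 33, 41, 55.
Observation 22 falls in the class 200 – <300.
L = 200, CF = 16, f = 17, h = 100.
P40 = 200 + ((22 − 16)/17)·100 = 200 + 35.2941 = 235.294.

235.29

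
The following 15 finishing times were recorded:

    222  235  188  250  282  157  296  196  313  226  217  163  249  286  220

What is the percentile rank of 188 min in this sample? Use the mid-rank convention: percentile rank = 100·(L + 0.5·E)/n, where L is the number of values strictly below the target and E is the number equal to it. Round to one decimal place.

16.7

Sorted: 157, 163, 188, 196, 217, 220, 222, 226, 235, 249, 250, 282, 286, 296, 313.
Count below 188: L = 2; count equal: E = 1; n = 15.
Percentile rank = 100·(2 + 0.5·1)/15 = 100·2.5/15 = 16.67.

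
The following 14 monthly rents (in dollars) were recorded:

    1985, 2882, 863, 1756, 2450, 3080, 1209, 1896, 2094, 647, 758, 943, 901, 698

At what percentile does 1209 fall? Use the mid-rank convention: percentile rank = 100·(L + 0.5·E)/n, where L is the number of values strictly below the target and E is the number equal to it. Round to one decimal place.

Sorted: 647, 698, 758, 863, 901, 943, 1209, 1756, 1896, 1985, 2094, 2450, 2882, 3080.
Count below 1209: L = 6; count equal: E = 1; n = 14.
Percentile rank = 100·(6 + 0.5·1)/14 = 100·6.5/14 = 46.43.

46.4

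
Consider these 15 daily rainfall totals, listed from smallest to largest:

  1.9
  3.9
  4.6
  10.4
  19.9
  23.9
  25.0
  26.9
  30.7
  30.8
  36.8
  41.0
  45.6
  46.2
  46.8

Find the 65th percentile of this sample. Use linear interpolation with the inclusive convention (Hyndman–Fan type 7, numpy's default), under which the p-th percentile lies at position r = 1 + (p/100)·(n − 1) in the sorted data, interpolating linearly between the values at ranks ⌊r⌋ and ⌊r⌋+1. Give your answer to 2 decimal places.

31.40

n = 15.
r = 1 + (65/100)·(15 − 1) = 1 + 9.1 = 10.1.
Rank 10 is 30.8 and rank 11 is 36.8.
Interpolate: 30.8 + 0.1·(36.8 − 30.8) = 30.8 + 0.1·6 = 31.4.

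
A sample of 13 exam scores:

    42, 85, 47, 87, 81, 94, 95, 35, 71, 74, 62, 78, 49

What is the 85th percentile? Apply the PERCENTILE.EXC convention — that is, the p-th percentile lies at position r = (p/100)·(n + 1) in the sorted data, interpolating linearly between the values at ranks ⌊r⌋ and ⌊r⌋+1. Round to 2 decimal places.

Sorted: 35, 42, 47, 49, 62, 71, 74, 78, 81, 85, 87, 94, 95.
n = 13.
r = (85/100)·(13 + 1) = 11.9.
Rank 11 is 87 and rank 12 is 94.
Interpolate: 87 + 0.9·(94 − 87) = 87 + 0.9·7 = 93.3.

93.30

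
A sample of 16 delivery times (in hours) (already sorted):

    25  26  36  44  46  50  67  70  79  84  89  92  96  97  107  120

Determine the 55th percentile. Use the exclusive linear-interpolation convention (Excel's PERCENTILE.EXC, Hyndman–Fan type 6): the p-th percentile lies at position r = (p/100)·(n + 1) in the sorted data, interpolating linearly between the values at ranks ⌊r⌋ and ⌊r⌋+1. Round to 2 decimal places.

80.75

n = 16.
r = (55/100)·(16 + 1) = 9.35.
Rank 9 is 79 and rank 10 is 84.
Interpolate: 79 + 0.35·(84 − 79) = 79 + 0.35·5 = 80.75.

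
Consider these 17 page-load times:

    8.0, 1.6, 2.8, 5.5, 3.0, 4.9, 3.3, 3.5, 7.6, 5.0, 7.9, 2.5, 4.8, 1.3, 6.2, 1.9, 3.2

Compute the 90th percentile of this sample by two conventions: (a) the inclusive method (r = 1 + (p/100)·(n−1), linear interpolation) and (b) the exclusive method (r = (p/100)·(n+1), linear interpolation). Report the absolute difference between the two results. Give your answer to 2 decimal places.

Sorted: 1.3, 1.6, 1.9, 2.5, 2.8, 3.0, 3.2, 3.3, 3.5, 4.8, 4.9, 5.0, 5.5, 6.2, 7.6, 7.9, 8.0.
n = 17.
(a) r = 15.4; between ranks 15 (7.6) and 16 (7.9): 7.72.
(b) r = 16.2; between ranks 16 (7.9) and 17 (8.0): 7.92.
|7.72 − 7.92| = 0.2.

0.20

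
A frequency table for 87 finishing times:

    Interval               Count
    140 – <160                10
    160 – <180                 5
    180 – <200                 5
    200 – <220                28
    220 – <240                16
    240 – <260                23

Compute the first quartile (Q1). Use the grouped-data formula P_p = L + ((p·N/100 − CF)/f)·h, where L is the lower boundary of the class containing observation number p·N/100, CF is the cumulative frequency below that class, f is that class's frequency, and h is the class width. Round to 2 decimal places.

N = 87; target position k = 25/100 · 87 = 21.75.
Cumulative frequencies: 10, 15, 20, 48, 64, 87.
Observation 21.75 falls in the class 200 – <220.
L = 200, CF = 20, f = 28, h = 20.
P25 = 200 + ((21.75 − 20)/28)·20 = 200 + 1.25 = 201.25.

201.25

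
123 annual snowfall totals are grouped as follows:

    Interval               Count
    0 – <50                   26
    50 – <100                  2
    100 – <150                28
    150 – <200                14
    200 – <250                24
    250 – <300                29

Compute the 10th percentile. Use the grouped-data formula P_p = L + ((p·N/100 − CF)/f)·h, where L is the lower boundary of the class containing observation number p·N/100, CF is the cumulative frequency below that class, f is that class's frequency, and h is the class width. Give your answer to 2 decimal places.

N = 123; target position k = 10/100 · 123 = 12.3.
Cumulative frequencies: 26, 28, 56, 70, 94, 123.
Observation 12.3 falls in the class 0 – <50.
L = 0, CF = 0, f = 26, h = 50.
P10 = 0 + ((12.3 − 0)/26)·50 = 0 + 23.6538 = 23.6538.

23.65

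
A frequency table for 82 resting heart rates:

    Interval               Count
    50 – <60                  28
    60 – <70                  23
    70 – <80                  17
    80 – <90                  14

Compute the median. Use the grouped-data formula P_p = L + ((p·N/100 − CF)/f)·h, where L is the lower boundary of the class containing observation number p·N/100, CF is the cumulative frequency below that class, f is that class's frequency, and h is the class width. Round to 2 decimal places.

N = 82; target position k = 50/100 · 82 = 41.
Cumulative frequencies: 28, 51, 68, 82.
Observation 41 falls in the class 60 – <70.
L = 60, CF = 28, f = 23, h = 10.
P50 = 60 + ((41 − 28)/23)·10 = 60 + 5.65217 = 65.6522.

65.65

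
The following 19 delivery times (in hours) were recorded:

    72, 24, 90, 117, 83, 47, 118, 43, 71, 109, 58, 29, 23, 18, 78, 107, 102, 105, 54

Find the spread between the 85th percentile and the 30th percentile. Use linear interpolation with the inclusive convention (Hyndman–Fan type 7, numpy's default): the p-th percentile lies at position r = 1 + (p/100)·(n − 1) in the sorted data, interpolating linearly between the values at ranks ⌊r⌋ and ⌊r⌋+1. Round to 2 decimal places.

57.80

Sorted: 18, 23, 24, 29, 43, 47, 54, 58, 71, 72, 78, 83, 90, 102, 105, 107, 109, 117, 118.
n = 19.
P30: r = 6.4; ranks 6–7 are 47, 54; interpolating gives 49.8.
P85: r = 16.3; ranks 16–17 are 107, 109; interpolating gives 107.6.
Difference: 107.6 − 49.8 = 57.8.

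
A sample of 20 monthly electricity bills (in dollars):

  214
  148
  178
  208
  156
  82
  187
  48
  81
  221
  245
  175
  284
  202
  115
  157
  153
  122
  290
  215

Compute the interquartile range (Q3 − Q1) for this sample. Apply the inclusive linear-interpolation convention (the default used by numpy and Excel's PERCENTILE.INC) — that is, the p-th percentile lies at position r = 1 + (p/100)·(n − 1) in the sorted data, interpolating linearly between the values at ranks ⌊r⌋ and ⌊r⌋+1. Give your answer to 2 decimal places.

Sorted: 48, 81, 82, 115, 122, 148, 153, 156, 157, 175, 178, 187, 202, 208, 214, 215, 221, 245, 284, 290.
n = 20.
P25: r = 5.75; ranks 5–6 are 122, 148; interpolating gives 141.5.
P75: r = 15.25; ranks 15–16 are 214, 215; interpolating gives 214.25.
Difference: 214.25 − 141.5 = 72.75.

72.75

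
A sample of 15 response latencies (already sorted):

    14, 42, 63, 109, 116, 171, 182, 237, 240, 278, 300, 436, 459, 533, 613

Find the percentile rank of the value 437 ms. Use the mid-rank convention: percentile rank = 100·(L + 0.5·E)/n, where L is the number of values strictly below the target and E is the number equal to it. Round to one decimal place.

Count below 437: L = 12; count equal: E = 0; n = 15.
Percentile rank = 100·(12 + 0.5·0)/15 = 100·12/15 = 80.

80.0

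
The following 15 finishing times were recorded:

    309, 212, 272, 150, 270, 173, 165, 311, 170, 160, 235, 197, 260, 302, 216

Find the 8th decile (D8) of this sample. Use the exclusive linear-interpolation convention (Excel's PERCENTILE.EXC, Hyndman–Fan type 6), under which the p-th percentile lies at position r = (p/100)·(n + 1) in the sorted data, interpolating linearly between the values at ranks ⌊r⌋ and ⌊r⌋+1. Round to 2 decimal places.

296.00

Sorted: 150, 160, 165, 170, 173, 197, 212, 216, 235, 260, 270, 272, 302, 309, 311.
n = 15.
r = (80/100)·(15 + 1) = 12.8.
Rank 12 is 272 and rank 13 is 302.
Interpolate: 272 + 0.8·(302 − 272) = 272 + 0.8·30 = 296.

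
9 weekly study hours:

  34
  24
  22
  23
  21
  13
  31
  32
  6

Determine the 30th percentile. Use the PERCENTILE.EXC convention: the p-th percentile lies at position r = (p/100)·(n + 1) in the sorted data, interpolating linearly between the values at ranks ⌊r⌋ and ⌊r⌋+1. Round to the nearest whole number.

Sorted: 6, 13, 21, 22, 23, 24, 31, 32, 34.
n = 9.
r = (30/100)·(9 + 1) = 3.
r is an integer, so P30 is the value at rank 3: 21.

21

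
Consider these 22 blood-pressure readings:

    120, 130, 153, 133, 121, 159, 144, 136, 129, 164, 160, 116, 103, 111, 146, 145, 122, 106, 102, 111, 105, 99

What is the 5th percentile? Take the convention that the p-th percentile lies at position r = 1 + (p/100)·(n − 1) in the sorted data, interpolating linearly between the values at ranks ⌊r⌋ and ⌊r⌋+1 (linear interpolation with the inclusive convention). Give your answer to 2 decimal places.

102.05

Sorted: 99, 102, 103, 105, 106, 111, 111, 116, 120, 121, 122, 129, 130, 133, 136, 144, 145, 146, 153, 159, 160, 164.
n = 22.
r = 1 + (5/100)·(22 − 1) = 1 + 1.05 = 2.05.
Rank 2 is 102 and rank 3 is 103.
Interpolate: 102 + 0.05·(103 − 102) = 102 + 0.05·1 = 102.05.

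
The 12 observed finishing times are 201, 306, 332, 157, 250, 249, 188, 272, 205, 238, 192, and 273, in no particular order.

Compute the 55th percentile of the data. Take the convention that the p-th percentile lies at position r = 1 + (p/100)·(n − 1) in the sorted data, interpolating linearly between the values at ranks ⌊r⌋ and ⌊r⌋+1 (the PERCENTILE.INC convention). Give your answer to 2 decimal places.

249.05

Sorted: 157, 188, 192, 201, 205, 238, 249, 250, 272, 273, 306, 332.
n = 12.
r = 1 + (55/100)·(12 − 1) = 1 + 6.05 = 7.05.
Rank 7 is 249 and rank 8 is 250.
Interpolate: 249 + 0.05·(250 − 249) = 249 + 0.05·1 = 249.05.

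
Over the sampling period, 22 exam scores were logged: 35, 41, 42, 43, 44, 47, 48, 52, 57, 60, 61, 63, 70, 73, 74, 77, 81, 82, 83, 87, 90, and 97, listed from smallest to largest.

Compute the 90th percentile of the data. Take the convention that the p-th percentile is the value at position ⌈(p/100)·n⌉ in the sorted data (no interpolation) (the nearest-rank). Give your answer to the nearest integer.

87

n = 22.
Position = ⌈90/100 · 22⌉ = ⌈19.8⌉ = 20.
The value at rank 20 is 87.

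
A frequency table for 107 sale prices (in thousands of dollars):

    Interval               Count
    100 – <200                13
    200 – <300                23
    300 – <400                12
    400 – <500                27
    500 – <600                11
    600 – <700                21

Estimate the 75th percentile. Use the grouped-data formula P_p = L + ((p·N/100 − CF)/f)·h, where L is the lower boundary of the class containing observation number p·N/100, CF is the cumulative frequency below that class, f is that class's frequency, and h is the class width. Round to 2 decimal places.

N = 107; target position k = 75/100 · 107 = 80.25.
Cumulative frequencies: 13, 36, 48, 75, 86, 107.
Observation 80.25 falls in the class 500 – <600.
L = 500, CF = 75, f = 11, h = 100.
P75 = 500 + ((80.25 − 75)/11)·100 = 500 + 47.7273 = 547.727.

547.73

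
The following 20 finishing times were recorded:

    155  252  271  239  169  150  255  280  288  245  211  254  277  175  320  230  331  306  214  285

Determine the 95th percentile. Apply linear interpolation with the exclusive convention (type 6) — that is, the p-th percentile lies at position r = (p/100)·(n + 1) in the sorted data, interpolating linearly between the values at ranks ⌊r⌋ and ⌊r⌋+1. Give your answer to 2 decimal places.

330.45

Sorted: 150, 155, 169, 175, 211, 214, 230, 239, 245, 252, 254, 255, 271, 277, 280, 285, 288, 306, 320, 331.
n = 20.
r = (95/100)·(20 + 1) = 19.95.
Rank 19 is 320 and rank 20 is 331.
Interpolate: 320 + 0.95·(331 − 320) = 320 + 0.95·11 = 330.45.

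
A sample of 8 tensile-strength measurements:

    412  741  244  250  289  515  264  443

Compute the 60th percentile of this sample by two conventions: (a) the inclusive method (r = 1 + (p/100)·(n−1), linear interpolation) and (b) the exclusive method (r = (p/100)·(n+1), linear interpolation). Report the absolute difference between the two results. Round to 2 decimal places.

Sorted: 244, 250, 264, 289, 412, 443, 515, 741.
n = 8.
(a) r = 5.2; between ranks 5 (412) and 6 (443): 418.2.
(b) r = 5.4; between ranks 5 (412) and 6 (443): 424.4.
|418.2 − 424.4| = 6.2.

6.20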